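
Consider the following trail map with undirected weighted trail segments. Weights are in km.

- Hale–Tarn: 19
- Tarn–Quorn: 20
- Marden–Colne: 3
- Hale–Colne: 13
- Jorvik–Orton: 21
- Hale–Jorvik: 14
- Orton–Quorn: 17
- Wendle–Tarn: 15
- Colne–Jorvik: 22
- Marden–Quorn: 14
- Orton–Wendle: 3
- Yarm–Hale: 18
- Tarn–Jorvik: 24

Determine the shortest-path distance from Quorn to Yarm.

48 km

Compare a few routes:
Quorn–Marden–Colne–Hale–Yarm: 14+3+13+18 = 48
Quorn–Tarn–Hale–Yarm: 20+19+18 = 57
Cheapest is Quorn–Marden–Colne–Hale–Yarm at 48 km.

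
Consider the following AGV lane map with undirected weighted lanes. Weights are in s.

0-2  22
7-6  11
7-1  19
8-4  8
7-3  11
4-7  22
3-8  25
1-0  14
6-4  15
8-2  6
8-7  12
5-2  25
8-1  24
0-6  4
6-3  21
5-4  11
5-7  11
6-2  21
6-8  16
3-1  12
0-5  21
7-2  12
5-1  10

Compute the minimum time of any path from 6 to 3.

Enumerating some paths:
6–7–3: 11+11 = 22
6–3: 21 = 21
Cheapest is 6–3 at 21 s.

21 s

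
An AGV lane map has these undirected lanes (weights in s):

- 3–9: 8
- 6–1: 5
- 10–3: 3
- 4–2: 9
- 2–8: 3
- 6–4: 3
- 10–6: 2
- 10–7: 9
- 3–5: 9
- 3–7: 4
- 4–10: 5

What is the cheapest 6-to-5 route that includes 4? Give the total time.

Best 6 to 4: 6–4 costing 3
Shortest 4→5: 4–10–3–5 = 17
Total via 4: 3 + 17 = 20 s.

20 s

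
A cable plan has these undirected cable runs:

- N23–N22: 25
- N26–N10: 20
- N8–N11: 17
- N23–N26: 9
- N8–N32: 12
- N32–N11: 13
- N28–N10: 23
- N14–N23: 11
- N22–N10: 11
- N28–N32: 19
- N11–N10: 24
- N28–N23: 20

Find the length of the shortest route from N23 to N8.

Running Dijkstra from N23:
N23: 0
N26: 9  (via N23)
N14: 11  (via N23)
N28: 20  (via N23)
N22: 25  (via N23)
N10: 29  (via N26)
N32: 39  (via N28)
N8: 51  (via N32)
Shortest route: N23–N28–N32–N8 = 51.

51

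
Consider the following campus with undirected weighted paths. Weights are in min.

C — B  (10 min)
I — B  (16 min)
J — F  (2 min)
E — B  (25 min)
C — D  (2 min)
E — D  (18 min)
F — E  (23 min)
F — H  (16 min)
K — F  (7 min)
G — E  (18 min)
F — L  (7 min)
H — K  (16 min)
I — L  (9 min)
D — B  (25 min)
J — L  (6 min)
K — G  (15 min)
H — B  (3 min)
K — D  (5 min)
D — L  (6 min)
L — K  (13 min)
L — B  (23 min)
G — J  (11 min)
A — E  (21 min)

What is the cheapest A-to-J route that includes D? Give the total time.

51 min

Shortest A→D: A–E–D = 39
Best D to J: D–L–J costing 12
Total via D: 39 + 12 = 51 min.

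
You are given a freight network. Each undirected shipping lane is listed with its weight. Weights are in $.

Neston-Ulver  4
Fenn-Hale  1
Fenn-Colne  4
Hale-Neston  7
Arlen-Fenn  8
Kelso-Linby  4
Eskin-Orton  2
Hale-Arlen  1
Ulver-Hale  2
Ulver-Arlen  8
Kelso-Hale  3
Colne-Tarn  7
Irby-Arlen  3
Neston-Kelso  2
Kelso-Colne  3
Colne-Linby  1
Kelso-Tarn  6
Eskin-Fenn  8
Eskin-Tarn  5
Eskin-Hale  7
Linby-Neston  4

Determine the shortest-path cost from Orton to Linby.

Settle nodes by increasing distance from Orton:
Orton: 0
Eskin: 2  (via Orton)
Tarn: 7  (via Eskin)
Hale: 9  (via Eskin)
Fenn: 10  (via Eskin)
Arlen: 10  (via Hale)
Ulver: 11  (via Hale)
Kelso: 12  (via Hale)
Irby: 13  (via Arlen)
Neston: 14  (via Kelso)
Colne: 14  (via Tarn)
Linby: 15  (via Colne)
Shortest route: Orton → Eskin → Tarn → Colne → Linby = $15.

$15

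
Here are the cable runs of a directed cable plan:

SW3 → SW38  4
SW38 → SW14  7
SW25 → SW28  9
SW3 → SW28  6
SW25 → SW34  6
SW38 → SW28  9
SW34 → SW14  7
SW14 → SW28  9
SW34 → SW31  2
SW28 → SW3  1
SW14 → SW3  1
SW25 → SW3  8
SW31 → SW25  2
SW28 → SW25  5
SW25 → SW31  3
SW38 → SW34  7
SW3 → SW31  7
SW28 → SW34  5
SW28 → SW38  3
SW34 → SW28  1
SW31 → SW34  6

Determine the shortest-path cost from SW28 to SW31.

7

Shortest distances from SW28:
SW28: 0
SW3: 1  (via SW28)
SW38: 3  (via SW28)
SW34: 5  (via SW28)
SW25: 5  (via SW28)
SW31: 7  (via SW34)
Shortest route: SW28–SW34–SW31 = 7.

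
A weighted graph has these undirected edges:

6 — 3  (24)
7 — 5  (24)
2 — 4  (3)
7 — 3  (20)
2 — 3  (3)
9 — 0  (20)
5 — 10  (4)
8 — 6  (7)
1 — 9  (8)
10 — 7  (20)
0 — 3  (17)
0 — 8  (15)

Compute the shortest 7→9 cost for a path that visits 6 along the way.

Shortest 7→6: 7 → 3 → 6 = 44
Best 6 to 9: 6 → 8 → 0 → 9 costing 42
Total via 6: 44 + 42 = 86.

86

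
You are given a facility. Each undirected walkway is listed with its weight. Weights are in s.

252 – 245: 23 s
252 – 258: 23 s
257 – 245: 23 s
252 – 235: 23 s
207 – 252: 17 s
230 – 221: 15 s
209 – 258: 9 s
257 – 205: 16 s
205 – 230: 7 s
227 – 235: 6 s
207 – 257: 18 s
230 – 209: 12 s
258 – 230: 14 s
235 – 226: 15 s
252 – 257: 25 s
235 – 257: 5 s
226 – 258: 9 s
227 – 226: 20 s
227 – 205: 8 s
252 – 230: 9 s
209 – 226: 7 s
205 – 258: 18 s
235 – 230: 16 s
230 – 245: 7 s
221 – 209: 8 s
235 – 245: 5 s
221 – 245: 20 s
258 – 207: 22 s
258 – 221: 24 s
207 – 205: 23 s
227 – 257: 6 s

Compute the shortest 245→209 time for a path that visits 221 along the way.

28 s

Shortest 245→221: 245–221 = 20
Shortest 221→209: 221–209 = 8
Total via 221: 20 + 8 = 28 s.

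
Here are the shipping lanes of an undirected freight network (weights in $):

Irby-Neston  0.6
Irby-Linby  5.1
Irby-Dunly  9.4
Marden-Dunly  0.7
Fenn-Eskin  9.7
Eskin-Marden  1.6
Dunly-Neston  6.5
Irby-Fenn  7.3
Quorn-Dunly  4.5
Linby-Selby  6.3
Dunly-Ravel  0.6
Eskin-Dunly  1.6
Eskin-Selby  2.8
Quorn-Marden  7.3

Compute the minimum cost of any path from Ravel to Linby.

Settle nodes by increasing distance from Ravel:
Ravel: 0
Dunly: 0.6  (via Ravel)
Marden: 1.3  (via Dunly)
Eskin: 2.2  (via Dunly)
Selby: 5  (via Eskin)
Quorn: 5.1  (via Dunly)
Neston: 7.1  (via Dunly)
Irby: 7.7  (via Neston)
Linby: 11.3  (via Selby)
Shortest route: Ravel–Dunly–Eskin–Selby–Linby = $11.3.

$11.3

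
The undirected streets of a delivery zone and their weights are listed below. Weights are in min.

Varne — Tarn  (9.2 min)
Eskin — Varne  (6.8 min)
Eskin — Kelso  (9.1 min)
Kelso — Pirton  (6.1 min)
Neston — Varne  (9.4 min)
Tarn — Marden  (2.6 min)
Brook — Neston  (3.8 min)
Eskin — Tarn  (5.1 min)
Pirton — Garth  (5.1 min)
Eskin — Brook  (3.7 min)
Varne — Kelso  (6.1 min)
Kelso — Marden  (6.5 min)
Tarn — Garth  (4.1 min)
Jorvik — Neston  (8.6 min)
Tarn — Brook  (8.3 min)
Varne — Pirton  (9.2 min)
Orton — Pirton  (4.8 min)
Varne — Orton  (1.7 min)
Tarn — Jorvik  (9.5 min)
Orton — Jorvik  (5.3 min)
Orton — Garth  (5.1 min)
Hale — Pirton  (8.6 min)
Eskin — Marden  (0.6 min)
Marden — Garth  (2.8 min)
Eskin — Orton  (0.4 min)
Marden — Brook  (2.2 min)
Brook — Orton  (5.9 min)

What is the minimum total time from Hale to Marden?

Candidate routes:
Hale–Pirton–Orton–Eskin–Marden: 8.6+4.8+0.4+0.6 = 14.4
Hale–Pirton–Orton–Eskin–Brook–Marden: 8.6+4.8+0.4+3.7+2.2 = 19.7
Hale–Pirton–Garth–Marden: 8.6+5.1+2.8 = 16.5
Hale–Pirton–Garth–Orton–Eskin–Marden: 8.6+5.1+5.1+0.4+0.6 = 19.8
Cheapest is Hale–Pirton–Orton–Eskin–Marden at 14.4 min.

14.4 min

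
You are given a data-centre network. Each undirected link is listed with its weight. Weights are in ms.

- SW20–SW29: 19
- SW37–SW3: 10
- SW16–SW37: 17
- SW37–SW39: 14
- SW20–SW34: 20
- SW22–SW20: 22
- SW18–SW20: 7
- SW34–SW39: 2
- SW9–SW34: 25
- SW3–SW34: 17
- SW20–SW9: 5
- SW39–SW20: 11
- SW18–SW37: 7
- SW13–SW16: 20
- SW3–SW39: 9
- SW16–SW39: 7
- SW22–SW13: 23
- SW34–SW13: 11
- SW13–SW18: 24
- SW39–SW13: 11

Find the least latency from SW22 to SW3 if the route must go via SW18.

Shortest SW22→SW18: SW22 → SW20 → SW18 = 29
Best SW18 to SW3: SW18 → SW37 → SW3 costing 17
Total via SW18: 29 + 17 = 46 ms.

46 ms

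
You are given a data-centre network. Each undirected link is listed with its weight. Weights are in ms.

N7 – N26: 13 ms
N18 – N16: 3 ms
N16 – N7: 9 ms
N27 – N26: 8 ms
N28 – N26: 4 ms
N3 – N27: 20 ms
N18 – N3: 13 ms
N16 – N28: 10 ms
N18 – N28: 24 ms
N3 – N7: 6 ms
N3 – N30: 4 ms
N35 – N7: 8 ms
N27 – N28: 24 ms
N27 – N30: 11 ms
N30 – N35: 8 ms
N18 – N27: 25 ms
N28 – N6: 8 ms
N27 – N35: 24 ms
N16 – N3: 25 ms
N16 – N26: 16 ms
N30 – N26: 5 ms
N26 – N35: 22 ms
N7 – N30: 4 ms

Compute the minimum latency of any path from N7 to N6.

21 ms

Running Dijkstra from N7:
N7: 0
N30: 4  (via N7)
N3: 6  (via N7)
N35: 8  (via N7)
N26: 9  (via N30)
N16: 9  (via N7)
N18: 12  (via N16)
N28: 13  (via N26)
N27: 15  (via N30)
N6: 21  (via N28)
Shortest route: N7–N30–N26–N28–N6 = 21 ms.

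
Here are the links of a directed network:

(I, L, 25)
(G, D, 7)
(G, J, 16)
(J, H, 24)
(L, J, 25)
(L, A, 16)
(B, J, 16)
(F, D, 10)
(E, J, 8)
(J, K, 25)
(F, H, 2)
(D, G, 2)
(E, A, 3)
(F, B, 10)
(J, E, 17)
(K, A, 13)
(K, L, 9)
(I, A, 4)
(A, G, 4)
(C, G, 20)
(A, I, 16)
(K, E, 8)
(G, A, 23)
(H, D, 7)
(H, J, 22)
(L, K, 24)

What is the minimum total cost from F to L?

Candidate routes:
F → H → J → K → L: 2+22+25+9 = 58
F → B → J → K → L: 10+16+25+9 = 60
The minimum is 58 via F → H → J → K → L.

58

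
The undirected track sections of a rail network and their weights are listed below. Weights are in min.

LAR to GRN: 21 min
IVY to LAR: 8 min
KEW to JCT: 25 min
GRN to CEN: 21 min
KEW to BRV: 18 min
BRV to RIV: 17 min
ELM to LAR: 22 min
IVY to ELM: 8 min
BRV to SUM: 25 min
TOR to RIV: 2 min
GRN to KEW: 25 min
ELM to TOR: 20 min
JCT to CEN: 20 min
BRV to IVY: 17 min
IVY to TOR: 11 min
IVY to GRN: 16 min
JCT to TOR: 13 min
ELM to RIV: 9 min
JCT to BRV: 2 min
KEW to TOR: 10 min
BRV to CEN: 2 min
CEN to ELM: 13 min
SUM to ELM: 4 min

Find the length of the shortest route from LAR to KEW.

29 min

Candidate routes:
LAR - ELM - RIV - TOR - KEW: 22+9+2+10 = 43
LAR - IVY - BRV - KEW: 8+17+18 = 43
LAR - IVY - ELM - RIV - TOR - KEW: 8+8+9+2+10 = 37
LAR - IVY - TOR - KEW: 8+11+10 = 29
The minimum is 29 min via LAR - IVY - TOR - KEW.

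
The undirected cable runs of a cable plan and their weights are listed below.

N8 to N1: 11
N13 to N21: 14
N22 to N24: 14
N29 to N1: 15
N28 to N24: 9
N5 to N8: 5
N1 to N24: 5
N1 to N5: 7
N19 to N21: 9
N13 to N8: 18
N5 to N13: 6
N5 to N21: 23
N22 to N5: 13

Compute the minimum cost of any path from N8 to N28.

25

Compare a few routes:
N8–N1–N24–N28: 11+5+9 = 25
N8–N5–N1–N24–N28: 5+7+5+9 = 26
The minimum is 25 via N8–N1–N24–N28.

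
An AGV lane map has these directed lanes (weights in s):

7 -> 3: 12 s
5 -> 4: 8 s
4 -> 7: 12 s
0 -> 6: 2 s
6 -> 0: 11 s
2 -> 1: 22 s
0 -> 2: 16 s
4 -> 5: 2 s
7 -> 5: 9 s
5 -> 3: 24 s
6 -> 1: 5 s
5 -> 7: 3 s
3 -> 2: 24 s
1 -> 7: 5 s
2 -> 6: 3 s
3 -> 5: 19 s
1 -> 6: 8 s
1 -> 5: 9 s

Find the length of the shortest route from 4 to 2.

Shortest distances from 4:
4: 0
5: 2  (via 4)
7: 5  (via 5)
3: 17  (via 7)
2: 41  (via 3)
Shortest route: 4–5–7–3–2 = 41 s.

41 s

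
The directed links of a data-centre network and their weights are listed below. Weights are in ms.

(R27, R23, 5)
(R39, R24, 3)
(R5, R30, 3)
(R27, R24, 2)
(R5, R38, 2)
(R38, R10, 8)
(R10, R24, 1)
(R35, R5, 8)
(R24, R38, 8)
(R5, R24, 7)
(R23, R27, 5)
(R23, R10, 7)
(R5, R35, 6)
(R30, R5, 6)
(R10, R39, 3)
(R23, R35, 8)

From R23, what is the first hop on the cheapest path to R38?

R27

Candidate routes:
R23 → R35 → R5 → R38: 8+8+2 = 18
R23 → R27 → R24 → R38: 5+2+8 = 15
R23 → R10 → R24 → R38: 7+1+8 = 16
Cheapest is R23 → R27 → R24 → R38 at 15 ms.
So from R23 the first move is to R27.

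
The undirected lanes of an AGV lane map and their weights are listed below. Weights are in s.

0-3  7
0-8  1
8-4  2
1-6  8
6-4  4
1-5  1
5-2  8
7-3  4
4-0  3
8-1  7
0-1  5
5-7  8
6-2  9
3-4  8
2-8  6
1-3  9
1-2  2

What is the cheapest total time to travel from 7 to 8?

Candidate routes:
7 - 3 - 4 - 8: 4+8+2 = 14
7 - 3 - 0 - 8: 4+7+1 = 12
Cheapest is 7 - 3 - 0 - 8 at 12 s.

12 s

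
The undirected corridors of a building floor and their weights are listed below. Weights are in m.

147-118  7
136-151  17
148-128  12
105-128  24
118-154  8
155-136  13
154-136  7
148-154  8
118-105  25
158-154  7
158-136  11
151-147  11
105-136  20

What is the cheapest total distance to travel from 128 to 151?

44 m

Settle nodes by increasing distance from 128:
128: 0
148: 12  (via 128)
154: 20  (via 148)
105: 24  (via 128)
136: 27  (via 154)
158: 27  (via 154)
118: 28  (via 154)
147: 35  (via 118)
155: 40  (via 136)
151: 44  (via 136)
Shortest route: 128 → 148 → 154 → 136 → 151 = 44 m.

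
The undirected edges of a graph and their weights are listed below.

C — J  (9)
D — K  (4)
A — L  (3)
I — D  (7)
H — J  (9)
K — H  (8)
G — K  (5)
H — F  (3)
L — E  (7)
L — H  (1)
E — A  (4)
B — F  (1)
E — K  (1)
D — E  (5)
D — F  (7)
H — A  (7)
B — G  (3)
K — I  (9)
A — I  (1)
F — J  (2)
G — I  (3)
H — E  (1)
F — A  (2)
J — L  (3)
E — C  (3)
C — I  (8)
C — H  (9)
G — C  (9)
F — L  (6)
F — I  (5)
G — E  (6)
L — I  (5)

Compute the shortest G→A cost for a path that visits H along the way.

Best G to H: G → B → F → H costing 7
Shortest H→A: H → L → A = 4
Total via H: 7 + 4 = 11.

11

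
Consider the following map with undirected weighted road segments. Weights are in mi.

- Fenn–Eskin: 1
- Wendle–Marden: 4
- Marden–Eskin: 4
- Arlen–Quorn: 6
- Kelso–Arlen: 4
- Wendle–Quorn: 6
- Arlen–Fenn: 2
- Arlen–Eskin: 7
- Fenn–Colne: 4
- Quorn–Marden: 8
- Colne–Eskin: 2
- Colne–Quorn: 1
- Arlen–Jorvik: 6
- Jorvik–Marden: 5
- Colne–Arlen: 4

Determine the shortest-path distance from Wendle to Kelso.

Shortest distances from Wendle:
Wendle: 0
Marden: 4  (via Wendle)
Quorn: 6  (via Wendle)
Colne: 7  (via Quorn)
Eskin: 8  (via Marden)
Fenn: 9  (via Eskin)
Jorvik: 9  (via Marden)
Arlen: 11  (via Colne)
Kelso: 15  (via Arlen)
Shortest route: Wendle–Quorn–Colne–Arlen–Kelso = 15 mi.

15 mi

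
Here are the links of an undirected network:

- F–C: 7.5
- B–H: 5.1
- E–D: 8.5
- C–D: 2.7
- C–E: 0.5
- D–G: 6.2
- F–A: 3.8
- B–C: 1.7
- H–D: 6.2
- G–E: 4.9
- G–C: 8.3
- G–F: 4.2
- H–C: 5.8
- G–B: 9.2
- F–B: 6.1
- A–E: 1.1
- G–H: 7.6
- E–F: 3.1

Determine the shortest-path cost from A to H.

7.4

Shortest distances from A:
A: 0
E: 1.1  (via A)
C: 1.6  (via E)
B: 3.3  (via C)
F: 3.8  (via A)
D: 4.3  (via C)
G: 6  (via E)
H: 7.4  (via C)
Shortest route: A–E–C–H = 7.4.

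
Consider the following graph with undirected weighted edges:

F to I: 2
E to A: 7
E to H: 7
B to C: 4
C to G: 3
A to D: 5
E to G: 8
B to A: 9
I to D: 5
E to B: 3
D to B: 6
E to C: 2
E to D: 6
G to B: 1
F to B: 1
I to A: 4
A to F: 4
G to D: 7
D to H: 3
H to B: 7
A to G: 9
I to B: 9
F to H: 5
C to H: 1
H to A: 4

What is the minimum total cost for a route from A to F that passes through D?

12

Best A to D: A → D costing 5
Best D to F: D → I → F costing 7
Total via D: 5 + 7 = 12.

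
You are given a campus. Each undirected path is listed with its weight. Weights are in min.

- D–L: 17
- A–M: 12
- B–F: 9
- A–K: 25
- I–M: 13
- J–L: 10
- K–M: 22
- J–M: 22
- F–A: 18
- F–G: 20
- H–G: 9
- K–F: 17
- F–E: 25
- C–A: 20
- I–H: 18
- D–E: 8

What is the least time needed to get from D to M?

49 min

Candidate routes:
D - E - F - K - M: 8+25+17+22 = 72
D - E - F - A - M: 8+25+18+12 = 63
D - L - J - M: 17+10+22 = 49
The minimum is 49 min via D - L - J - M.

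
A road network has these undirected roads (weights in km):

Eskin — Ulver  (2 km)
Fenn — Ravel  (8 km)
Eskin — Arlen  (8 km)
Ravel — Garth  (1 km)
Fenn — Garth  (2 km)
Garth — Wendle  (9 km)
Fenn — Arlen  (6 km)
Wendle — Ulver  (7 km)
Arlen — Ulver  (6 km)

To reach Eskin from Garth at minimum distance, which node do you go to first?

Fenn

Compare a few routes:
Garth - Fenn - Arlen - Eskin: 2+6+8 = 16
Garth - Ravel - Fenn - Arlen - Eskin: 1+8+6+8 = 23
Garth - Wendle - Ulver - Eskin: 9+7+2 = 18
The minimum is 16 km via Garth - Fenn - Arlen - Eskin.
So from Garth the first move is to Fenn.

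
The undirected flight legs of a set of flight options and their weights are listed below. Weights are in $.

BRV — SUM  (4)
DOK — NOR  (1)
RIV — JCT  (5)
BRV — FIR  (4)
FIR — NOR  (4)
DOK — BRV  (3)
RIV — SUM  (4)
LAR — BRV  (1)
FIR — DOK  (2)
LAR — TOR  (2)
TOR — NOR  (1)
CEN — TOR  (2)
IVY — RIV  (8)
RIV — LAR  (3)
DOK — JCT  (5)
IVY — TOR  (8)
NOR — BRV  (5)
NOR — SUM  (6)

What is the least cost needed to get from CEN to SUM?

Running Dijkstra from CEN:
CEN: 0
TOR: 2  (via CEN)
NOR: 3  (via TOR)
DOK: 4  (via NOR)
LAR: 4  (via TOR)
BRV: 5  (via LAR)
FIR: 6  (via DOK)
RIV: 7  (via LAR)
SUM: 9  (via NOR)
Shortest route: CEN–TOR–NOR–SUM = $9.

$9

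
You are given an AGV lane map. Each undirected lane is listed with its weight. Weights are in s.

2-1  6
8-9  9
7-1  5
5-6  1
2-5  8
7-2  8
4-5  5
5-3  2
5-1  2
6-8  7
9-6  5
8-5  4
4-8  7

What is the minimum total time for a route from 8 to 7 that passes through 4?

Shortest 8→4: 8 → 4 = 7
Best 4 to 7: 4 → 5 → 1 → 7 costing 12
Total via 4: 7 + 12 = 19 s.

19 s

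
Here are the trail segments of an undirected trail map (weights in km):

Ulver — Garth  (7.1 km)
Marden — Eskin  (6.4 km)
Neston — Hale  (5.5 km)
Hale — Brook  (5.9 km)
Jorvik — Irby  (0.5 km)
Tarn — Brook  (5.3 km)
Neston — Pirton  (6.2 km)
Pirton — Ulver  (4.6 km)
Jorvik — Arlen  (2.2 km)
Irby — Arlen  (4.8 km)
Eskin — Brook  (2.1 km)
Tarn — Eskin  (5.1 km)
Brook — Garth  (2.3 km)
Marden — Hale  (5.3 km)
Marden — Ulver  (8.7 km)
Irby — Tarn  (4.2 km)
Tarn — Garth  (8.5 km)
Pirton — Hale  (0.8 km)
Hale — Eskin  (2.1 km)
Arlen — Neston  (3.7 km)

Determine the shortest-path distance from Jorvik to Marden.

16.2 km

Shortest distances from Jorvik:
Jorvik: 0
Irby: 0.5  (via Jorvik)
Arlen: 2.2  (via Jorvik)
Tarn: 4.7  (via Irby)
Neston: 5.9  (via Arlen)
Eskin: 9.8  (via Tarn)
Brook: 10  (via Tarn)
Hale: 11.4  (via Neston)
Pirton: 12.1  (via Neston)
Garth: 12.3  (via Brook)
Marden: 16.2  (via Eskin)
Shortest route: Jorvik → Irby → Tarn → Eskin → Marden = 16.2 km.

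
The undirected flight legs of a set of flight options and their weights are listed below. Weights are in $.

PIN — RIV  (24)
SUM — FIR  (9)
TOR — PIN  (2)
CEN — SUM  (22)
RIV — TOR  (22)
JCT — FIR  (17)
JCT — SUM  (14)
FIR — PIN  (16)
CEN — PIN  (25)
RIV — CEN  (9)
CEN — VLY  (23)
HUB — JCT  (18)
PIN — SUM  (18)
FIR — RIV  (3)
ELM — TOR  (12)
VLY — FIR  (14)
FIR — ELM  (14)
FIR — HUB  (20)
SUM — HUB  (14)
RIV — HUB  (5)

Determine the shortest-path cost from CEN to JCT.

$29

Running Dijkstra from CEN:
CEN: 0
RIV: 9  (via CEN)
FIR: 12  (via RIV)
HUB: 14  (via RIV)
SUM: 21  (via FIR)
VLY: 23  (via CEN)
PIN: 25  (via CEN)
ELM: 26  (via FIR)
TOR: 27  (via PIN)
JCT: 29  (via FIR)
Shortest route: CEN → RIV → FIR → JCT = $29.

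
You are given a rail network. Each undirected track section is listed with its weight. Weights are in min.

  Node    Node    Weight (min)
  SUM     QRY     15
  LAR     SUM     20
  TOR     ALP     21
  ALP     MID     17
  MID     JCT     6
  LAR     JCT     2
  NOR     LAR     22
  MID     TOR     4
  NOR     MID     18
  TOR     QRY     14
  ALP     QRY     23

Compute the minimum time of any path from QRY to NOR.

36 min

Enumerating some paths:
QRY–TOR–MID–JCT–LAR–NOR: 14+4+6+2+22 = 48
QRY–SUM–LAR–NOR: 15+20+22 = 57
QRY–TOR–MID–NOR: 14+4+18 = 36
QRY–ALP–MID–NOR: 23+17+18 = 58
Cheapest is QRY–TOR–MID–NOR at 36 min.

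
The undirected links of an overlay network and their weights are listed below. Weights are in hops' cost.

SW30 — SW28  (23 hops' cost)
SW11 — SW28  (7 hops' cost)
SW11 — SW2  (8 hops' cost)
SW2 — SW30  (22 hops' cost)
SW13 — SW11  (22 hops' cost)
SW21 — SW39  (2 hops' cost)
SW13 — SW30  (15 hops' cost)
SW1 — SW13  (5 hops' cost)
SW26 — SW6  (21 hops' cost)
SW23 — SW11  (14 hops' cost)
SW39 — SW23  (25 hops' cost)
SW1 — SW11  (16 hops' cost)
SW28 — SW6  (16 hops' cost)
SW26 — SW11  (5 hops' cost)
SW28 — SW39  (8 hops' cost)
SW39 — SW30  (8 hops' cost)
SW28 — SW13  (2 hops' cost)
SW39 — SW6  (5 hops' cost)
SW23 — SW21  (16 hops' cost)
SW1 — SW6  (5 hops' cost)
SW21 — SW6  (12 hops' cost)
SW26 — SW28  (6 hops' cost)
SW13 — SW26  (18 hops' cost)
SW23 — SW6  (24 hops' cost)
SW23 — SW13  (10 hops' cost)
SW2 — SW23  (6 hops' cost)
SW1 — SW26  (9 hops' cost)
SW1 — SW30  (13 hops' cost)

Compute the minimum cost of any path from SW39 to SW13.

10 hops' cost

Compare a few routes:
SW39 - SW28 - SW13: 8+2 = 10
SW39 - SW6 - SW1 - SW13: 5+5+5 = 15
The minimum is 10 hops' cost via SW39 - SW28 - SW13.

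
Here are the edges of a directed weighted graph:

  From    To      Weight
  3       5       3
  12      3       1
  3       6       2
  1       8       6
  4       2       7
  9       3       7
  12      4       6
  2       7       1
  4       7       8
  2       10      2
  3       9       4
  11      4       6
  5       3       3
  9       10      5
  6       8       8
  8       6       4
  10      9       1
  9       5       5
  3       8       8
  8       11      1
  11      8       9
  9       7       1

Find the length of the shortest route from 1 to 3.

Compare a few routes:
1–8–11–4–2–10–9–3: 6+1+6+7+2+1+7 = 30
1–8–11–4–2–10–9–5–3: 6+1+6+7+2+1+5+3 = 31
Cheapest is 1–8–11–4–2–10–9–3 at 30.

30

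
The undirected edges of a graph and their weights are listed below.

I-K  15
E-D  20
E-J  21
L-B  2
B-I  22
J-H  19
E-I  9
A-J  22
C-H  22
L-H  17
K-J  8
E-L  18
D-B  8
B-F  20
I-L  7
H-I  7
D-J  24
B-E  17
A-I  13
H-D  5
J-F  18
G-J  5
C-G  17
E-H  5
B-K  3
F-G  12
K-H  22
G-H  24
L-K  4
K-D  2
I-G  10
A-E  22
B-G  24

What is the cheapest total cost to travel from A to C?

40

Running Dijkstra from A:
A: 0
I: 13  (via A)
H: 20  (via I)
L: 20  (via I)
B: 22  (via L)
E: 22  (via A)
J: 22  (via A)
G: 23  (via I)
K: 24  (via L)
D: 25  (via H)
F: 35  (via G)
C: 40  (via G)
Shortest route: A → I → G → C = 40.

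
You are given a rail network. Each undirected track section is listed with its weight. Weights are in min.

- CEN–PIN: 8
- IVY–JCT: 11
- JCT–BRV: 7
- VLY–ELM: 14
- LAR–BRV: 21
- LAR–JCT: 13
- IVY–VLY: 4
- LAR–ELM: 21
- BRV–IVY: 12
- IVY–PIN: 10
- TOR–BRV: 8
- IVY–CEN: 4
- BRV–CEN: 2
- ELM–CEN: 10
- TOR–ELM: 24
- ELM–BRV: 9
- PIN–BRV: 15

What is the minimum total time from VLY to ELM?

Candidate routes:
VLY–ELM: 14 = 14
VLY–IVY–CEN–BRV–ELM: 4+4+2+9 = 19
VLY–IVY–CEN–ELM: 4+4+10 = 18
Cheapest is VLY–ELM at 14 min.

14 min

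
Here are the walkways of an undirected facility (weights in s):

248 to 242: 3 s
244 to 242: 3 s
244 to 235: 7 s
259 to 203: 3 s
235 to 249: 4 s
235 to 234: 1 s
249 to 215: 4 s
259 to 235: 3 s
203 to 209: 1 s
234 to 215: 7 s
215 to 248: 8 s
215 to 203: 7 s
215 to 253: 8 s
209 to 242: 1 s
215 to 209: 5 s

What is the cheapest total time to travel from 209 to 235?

7 s

Settle nodes by increasing distance from 209:
209: 0
203: 1  (via 209)
242: 1  (via 209)
248: 4  (via 242)
244: 4  (via 242)
259: 4  (via 203)
215: 5  (via 209)
235: 7  (via 259)
Shortest route: 209–203–259–235 = 7 s.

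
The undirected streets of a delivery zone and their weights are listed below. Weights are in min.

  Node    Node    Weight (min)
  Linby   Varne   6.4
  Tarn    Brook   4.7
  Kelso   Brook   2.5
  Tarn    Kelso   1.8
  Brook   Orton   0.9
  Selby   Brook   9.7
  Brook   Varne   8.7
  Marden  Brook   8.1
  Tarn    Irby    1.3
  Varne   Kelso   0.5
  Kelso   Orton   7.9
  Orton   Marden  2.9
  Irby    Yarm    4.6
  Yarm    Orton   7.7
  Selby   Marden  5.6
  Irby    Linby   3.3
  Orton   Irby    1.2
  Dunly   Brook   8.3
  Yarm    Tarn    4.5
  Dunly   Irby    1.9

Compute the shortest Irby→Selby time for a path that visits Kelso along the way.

15 min

Shortest Irby→Kelso: Irby–Tarn–Kelso = 3.1
Best Kelso to Selby: Kelso–Brook–Orton–Marden–Selby costing 11.9
Total via Kelso: 3.1 + 11.9 = 15 min.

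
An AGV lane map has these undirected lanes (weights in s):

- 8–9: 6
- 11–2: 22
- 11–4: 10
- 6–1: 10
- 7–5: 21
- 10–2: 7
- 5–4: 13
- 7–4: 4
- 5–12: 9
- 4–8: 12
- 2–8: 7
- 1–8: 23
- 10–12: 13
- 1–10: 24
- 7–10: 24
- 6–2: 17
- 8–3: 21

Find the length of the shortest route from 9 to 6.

Shortest distances from 9:
9: 0
8: 6  (via 9)
2: 13  (via 8)
4: 18  (via 8)
10: 20  (via 2)
7: 22  (via 4)
3: 27  (via 8)
11: 28  (via 4)
1: 29  (via 8)
6: 30  (via 2)
Shortest route: 9 → 8 → 2 → 6 = 30 s.

30 s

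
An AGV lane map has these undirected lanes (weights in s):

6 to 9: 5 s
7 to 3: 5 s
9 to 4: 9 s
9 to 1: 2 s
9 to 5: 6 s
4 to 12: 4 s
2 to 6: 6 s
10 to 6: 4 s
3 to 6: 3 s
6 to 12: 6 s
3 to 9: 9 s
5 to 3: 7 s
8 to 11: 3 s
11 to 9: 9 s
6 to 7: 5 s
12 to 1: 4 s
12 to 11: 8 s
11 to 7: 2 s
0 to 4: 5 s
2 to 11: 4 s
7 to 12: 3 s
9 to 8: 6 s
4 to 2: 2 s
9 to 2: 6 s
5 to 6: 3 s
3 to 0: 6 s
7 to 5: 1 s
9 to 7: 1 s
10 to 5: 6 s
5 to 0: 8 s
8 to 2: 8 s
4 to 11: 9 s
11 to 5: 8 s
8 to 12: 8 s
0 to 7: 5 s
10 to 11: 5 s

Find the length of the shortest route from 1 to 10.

10 s

Running Dijkstra from 1:
1: 0
9: 2  (via 1)
7: 3  (via 9)
5: 4  (via 7)
12: 4  (via 1)
11: 5  (via 7)
6: 7  (via 9)
0: 8  (via 7)
2: 8  (via 9)
3: 8  (via 7)
4: 8  (via 12)
8: 8  (via 9)
10: 10  (via 5)
Shortest route: 1–9–7–5–10 = 10 s.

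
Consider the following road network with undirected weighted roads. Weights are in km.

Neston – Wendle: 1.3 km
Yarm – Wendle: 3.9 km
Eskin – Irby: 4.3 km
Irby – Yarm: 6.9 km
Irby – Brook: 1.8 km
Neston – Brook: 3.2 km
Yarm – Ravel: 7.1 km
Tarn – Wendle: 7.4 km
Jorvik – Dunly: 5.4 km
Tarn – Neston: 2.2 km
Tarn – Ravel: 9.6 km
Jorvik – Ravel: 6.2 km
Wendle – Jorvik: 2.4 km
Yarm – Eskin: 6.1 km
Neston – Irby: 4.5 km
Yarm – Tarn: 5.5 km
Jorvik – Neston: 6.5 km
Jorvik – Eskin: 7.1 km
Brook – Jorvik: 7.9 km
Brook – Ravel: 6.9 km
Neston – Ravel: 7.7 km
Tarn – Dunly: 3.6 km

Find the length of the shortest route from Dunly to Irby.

Enumerating some paths:
Dunly - Jorvik - Wendle - Neston - Irby: 5.4+2.4+1.3+4.5 = 13.6
Dunly - Tarn - Neston - Irby: 3.6+2.2+4.5 = 10.3
Dunly - Tarn - Neston - Brook - Irby: 3.6+2.2+3.2+1.8 = 10.8
Dunly - Jorvik - Wendle - Neston - Brook - Irby: 5.4+2.4+1.3+3.2+1.8 = 14.1
The minimum is 10.3 km via Dunly - Tarn - Neston - Irby.

10.3 km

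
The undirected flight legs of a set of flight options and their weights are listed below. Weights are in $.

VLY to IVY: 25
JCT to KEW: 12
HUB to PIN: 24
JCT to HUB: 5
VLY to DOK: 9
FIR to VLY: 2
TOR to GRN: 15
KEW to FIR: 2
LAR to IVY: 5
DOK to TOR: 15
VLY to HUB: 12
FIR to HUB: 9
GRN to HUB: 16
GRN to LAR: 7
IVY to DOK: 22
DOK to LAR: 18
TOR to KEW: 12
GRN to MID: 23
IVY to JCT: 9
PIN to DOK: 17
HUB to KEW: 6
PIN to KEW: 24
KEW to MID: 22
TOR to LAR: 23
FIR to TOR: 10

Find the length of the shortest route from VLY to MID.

$26

Shortest distances from VLY:
VLY: 0
FIR: 2  (via VLY)
KEW: 4  (via FIR)
DOK: 9  (via VLY)
HUB: 10  (via KEW)
TOR: 12  (via FIR)
JCT: 15  (via HUB)
IVY: 24  (via JCT)
MID: 26  (via KEW)
Shortest route: VLY → FIR → KEW → MID = $26.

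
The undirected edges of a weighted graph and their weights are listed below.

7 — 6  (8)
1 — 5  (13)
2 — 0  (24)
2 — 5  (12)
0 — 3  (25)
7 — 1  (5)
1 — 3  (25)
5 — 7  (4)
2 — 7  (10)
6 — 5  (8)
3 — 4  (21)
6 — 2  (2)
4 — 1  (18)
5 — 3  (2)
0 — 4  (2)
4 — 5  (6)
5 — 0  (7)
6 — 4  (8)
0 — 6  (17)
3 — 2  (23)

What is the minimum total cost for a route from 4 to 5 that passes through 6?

16

Best 4 to 6: 4–6 costing 8
Shortest 6→5: 6–5 = 8
Total via 6: 8 + 8 = 16.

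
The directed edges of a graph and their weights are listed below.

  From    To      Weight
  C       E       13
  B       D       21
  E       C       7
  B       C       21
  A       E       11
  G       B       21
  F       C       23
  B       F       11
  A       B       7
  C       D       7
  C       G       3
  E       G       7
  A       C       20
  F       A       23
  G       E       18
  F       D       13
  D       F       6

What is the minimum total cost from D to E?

Shortest distances from D:
D: 0
F: 6  (via D)
A: 29  (via F)
C: 29  (via F)
G: 32  (via C)
B: 36  (via A)
E: 40  (via A)
Shortest route: D–F–A–E = 40.

40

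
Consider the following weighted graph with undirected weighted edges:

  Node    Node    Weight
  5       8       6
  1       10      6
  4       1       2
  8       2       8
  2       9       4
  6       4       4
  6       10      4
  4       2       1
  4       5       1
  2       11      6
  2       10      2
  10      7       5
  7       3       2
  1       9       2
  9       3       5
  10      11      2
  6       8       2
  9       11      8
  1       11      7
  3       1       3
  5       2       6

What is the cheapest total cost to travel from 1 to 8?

Enumerating some paths:
1 - 4 - 6 - 8: 2+4+2 = 8
1 - 4 - 2 - 10 - 6 - 8: 2+1+2+4+2 = 11
1 - 4 - 5 - 8: 2+1+6 = 9
1 - 4 - 2 - 8: 2+1+8 = 11
The minimum is 8 via 1 - 4 - 6 - 8.

8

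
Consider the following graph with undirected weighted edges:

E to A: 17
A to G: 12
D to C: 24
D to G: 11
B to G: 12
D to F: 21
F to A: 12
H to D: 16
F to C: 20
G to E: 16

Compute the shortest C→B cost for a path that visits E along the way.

Shortest C→E: C → F → A → E = 49
Best E to B: E → G → B costing 28
Total via E: 49 + 28 = 77.

77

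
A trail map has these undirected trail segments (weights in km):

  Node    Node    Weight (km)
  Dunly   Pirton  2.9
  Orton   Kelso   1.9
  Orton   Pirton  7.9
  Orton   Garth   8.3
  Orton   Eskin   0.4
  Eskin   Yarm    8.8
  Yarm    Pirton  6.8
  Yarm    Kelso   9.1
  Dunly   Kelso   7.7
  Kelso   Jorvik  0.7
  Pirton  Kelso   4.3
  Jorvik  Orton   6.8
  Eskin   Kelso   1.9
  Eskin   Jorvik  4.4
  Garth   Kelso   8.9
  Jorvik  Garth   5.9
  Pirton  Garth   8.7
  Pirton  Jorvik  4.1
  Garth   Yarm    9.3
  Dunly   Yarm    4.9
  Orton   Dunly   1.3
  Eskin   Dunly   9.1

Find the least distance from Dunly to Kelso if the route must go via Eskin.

Shortest Dunly→Eskin: Dunly → Orton → Eskin = 1.7
Shortest Eskin→Kelso: Eskin → Kelso = 1.9
Total via Eskin: 1.7 + 1.9 = 3.6 km.

3.6 km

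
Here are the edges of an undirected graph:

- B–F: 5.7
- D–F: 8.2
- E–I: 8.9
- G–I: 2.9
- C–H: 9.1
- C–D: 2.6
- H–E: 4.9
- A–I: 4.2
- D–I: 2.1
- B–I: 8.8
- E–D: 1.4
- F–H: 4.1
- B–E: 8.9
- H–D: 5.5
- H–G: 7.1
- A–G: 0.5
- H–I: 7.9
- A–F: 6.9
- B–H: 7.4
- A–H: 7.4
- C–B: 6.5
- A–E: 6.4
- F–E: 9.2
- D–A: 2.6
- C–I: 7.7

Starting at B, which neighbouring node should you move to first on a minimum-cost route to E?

E

Candidate routes:
B - I - D - E: 8.8+2.1+1.4 = 12.3
B - H - E: 7.4+4.9 = 12.3
B - E: 8.9 = 8.9
B - C - D - E: 6.5+2.6+1.4 = 10.5
Cheapest is B - E at 8.9.
So from B the first move is to E.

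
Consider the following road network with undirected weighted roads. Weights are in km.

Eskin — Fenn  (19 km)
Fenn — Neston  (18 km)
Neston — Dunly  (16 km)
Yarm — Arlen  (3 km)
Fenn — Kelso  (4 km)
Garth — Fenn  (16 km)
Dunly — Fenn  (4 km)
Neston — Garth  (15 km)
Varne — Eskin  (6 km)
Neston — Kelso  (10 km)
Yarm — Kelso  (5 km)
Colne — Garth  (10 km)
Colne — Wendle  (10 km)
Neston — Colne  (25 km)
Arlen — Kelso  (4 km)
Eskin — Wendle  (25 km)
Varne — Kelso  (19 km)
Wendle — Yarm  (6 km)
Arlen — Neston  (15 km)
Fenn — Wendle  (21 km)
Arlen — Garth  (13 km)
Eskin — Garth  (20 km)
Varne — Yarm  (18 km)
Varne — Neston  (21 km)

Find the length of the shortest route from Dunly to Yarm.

13 km

Candidate routes:
Dunly - Neston - Kelso - Yarm: 16+10+5 = 31
Dunly - Fenn - Kelso - Yarm: 4+4+5 = 13
Dunly - Fenn - Kelso - Arlen - Yarm: 4+4+4+3 = 15
The minimum is 13 km via Dunly - Fenn - Kelso - Yarm.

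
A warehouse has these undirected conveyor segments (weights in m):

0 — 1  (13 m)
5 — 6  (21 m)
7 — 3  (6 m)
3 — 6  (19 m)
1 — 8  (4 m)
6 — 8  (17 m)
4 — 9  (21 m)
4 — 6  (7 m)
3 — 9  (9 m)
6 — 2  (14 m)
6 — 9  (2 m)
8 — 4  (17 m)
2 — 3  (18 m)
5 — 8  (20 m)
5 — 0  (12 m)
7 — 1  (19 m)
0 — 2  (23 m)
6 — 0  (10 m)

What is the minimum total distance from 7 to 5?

Settle nodes by increasing distance from 7:
7: 0
3: 6  (via 7)
9: 15  (via 3)
6: 17  (via 9)
1: 19  (via 7)
8: 23  (via 1)
2: 24  (via 3)
4: 24  (via 6)
0: 27  (via 6)
5: 38  (via 6)
Shortest route: 7–3–9–6–5 = 38 m.

38 m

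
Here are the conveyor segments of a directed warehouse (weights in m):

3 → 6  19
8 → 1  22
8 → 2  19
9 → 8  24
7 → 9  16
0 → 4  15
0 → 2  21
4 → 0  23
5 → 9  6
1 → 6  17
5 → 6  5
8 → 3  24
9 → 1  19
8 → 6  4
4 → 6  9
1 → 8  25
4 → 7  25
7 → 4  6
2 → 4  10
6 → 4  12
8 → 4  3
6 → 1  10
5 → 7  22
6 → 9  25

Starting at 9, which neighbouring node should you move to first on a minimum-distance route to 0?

8

Candidate routes:
9 → 8 → 4 → 0: 24+3+23 = 50
9 → 8 → 6 → 4 → 0: 24+4+12+23 = 63
The minimum is 50 m via 9 → 8 → 4 → 0.
So from 9 the first move is to 8.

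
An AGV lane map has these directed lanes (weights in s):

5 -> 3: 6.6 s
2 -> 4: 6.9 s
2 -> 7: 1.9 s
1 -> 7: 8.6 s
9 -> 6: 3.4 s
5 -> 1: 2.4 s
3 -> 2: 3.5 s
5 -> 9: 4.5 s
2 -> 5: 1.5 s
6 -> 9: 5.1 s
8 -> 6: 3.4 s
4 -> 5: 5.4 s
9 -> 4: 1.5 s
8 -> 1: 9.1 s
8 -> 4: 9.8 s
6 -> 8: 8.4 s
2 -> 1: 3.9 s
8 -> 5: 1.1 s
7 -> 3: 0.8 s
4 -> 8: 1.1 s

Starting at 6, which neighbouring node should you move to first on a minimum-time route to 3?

9

Candidate routes:
6–8–5–3: 8.4+1.1+6.6 = 16.1
6–9–4–8–5–3: 5.1+1.5+1.1+1.1+6.6 = 15.4
Cheapest is 6–9–4–8–5–3 at 15.4 s.
So from 6 the first move is to 9.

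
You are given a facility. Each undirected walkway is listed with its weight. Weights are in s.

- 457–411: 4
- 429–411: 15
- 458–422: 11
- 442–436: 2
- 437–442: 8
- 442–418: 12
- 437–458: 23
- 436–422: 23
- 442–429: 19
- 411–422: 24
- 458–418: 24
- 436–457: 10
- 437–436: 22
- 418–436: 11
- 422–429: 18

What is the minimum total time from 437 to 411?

24 s

Running Dijkstra from 437:
437: 0
442: 8  (via 437)
436: 10  (via 442)
418: 20  (via 442)
457: 20  (via 436)
458: 23  (via 437)
411: 24  (via 457)
Shortest route: 437–442–436–457–411 = 24 s.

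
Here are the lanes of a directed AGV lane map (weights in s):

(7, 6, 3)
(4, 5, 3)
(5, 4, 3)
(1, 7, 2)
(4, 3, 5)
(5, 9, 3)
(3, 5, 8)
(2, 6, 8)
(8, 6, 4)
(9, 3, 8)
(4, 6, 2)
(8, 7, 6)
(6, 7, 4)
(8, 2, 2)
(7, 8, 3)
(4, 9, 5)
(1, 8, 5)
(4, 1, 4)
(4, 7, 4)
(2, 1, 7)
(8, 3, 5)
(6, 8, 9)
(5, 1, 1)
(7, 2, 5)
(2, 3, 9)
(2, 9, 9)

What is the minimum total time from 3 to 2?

Settle nodes by increasing distance from 3:
3: 0
5: 8  (via 3)
1: 9  (via 5)
4: 11  (via 5)
7: 11  (via 1)
9: 11  (via 5)
6: 13  (via 4)
8: 14  (via 1)
2: 16  (via 7)
Shortest route: 3–5–1–7–2 = 16 s.

16 s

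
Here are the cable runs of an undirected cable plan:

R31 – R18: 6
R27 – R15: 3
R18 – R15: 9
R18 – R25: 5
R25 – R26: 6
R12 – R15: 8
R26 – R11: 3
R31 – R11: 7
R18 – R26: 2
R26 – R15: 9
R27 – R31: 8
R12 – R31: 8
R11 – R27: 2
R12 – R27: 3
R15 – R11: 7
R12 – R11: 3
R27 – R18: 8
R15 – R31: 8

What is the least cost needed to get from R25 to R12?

12

Settle nodes by increasing distance from R25:
R25: 0
R18: 5  (via R25)
R26: 6  (via R25)
R11: 9  (via R26)
R27: 11  (via R11)
R31: 11  (via R18)
R12: 12  (via R11)
Shortest route: R25–R26–R11–R12 = 12.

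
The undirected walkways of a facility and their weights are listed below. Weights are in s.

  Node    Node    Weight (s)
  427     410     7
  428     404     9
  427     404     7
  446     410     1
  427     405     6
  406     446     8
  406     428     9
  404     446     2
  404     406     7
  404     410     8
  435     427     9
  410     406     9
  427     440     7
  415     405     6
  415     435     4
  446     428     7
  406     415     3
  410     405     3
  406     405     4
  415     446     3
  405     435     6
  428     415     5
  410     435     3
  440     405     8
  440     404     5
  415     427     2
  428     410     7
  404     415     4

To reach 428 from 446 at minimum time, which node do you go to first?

428

Candidate routes:
446 → 428: 7 = 7
446 → 415 → 428: 3+5 = 8
The minimum is 7 s via 446 → 428.
So from 446 the first move is to 428.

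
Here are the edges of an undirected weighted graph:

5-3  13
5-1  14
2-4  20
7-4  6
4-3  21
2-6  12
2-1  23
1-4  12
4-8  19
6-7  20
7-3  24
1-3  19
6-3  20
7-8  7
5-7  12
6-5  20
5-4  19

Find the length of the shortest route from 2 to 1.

Running Dijkstra from 2:
2: 0
6: 12  (via 2)
4: 20  (via 2)
1: 23  (via 2)
Shortest route: 2 → 1 = 23.

23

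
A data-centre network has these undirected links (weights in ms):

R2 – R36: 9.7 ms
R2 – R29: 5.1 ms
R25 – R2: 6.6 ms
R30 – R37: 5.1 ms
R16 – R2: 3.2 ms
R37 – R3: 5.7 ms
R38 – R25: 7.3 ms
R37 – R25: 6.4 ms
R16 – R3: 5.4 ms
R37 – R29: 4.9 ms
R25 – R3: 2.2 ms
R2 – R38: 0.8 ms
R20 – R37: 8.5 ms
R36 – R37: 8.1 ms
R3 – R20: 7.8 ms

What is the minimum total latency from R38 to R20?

17.2 ms

Candidate routes:
R38 - R2 - R25 - R3 - R20: 0.8+6.6+2.2+7.8 = 17.4
R38 - R25 - R3 - R20: 7.3+2.2+7.8 = 17.3
R38 - R2 - R16 - R3 - R20: 0.8+3.2+5.4+7.8 = 17.2
R38 - R2 - R29 - R37 - R20: 0.8+5.1+4.9+8.5 = 19.3
Cheapest is R38 - R2 - R16 - R3 - R20 at 17.2 ms.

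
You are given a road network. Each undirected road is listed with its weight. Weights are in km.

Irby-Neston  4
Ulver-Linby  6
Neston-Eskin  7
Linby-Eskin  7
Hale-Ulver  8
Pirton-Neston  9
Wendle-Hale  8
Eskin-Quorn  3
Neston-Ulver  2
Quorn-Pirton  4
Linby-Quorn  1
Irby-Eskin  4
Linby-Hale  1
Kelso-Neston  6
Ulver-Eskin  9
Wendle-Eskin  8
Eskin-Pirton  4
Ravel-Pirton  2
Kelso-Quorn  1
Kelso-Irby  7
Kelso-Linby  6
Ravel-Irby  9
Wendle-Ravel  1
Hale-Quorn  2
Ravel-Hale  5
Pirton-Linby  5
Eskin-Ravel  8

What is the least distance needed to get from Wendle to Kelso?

Running Dijkstra from Wendle:
Wendle: 0
Ravel: 1  (via Wendle)
Pirton: 3  (via Ravel)
Hale: 6  (via Ravel)
Linby: 7  (via Hale)
Quorn: 7  (via Pirton)
Eskin: 7  (via Pirton)
Kelso: 8  (via Quorn)
Shortest route: Wendle–Ravel–Pirton–Quorn–Kelso = 8 km.

8 km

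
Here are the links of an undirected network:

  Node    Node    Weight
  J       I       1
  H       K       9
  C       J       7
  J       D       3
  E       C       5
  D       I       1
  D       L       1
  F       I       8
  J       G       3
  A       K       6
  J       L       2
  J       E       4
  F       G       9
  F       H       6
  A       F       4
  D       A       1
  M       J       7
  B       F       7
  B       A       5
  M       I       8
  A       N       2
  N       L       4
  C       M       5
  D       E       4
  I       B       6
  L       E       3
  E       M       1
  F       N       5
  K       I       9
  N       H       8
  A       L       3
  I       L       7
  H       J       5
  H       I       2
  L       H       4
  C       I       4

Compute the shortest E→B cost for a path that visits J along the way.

11

Best E to J: E–J costing 4
Shortest J→B: J–I–B = 7
Total via J: 4 + 7 = 11.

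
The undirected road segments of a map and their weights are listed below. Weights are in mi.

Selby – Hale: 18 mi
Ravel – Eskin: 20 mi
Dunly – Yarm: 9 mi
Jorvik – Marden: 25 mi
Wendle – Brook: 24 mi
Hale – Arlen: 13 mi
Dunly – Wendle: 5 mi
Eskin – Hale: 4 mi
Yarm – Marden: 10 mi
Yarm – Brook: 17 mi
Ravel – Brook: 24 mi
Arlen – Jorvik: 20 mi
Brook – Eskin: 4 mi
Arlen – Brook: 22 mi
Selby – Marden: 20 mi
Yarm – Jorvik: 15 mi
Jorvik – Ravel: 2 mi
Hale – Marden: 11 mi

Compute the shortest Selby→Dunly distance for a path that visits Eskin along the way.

Shortest Selby→Eskin: Selby–Hale–Eskin = 22
Shortest Eskin→Dunly: Eskin–Brook–Yarm–Dunly = 30
Total via Eskin: 22 + 30 = 52 mi.

52 mi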